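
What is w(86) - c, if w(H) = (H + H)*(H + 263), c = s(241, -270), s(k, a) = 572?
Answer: 59456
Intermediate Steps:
c = 572
w(H) = 2*H*(263 + H) (w(H) = (2*H)*(263 + H) = 2*H*(263 + H))
w(86) - c = 2*86*(263 + 86) - 1*572 = 2*86*349 - 572 = 60028 - 572 = 59456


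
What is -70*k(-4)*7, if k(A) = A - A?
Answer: 0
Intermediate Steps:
k(A) = 0
-70*k(-4)*7 = -70*0*7 = 0*7 = 0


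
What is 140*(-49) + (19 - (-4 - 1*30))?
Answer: -6807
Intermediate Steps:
140*(-49) + (19 - (-4 - 1*30)) = -6860 + (19 - (-4 - 30)) = -6860 + (19 - 1*(-34)) = -6860 + (19 + 34) = -6860 + 53 = -6807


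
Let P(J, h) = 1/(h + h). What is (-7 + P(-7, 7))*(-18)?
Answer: 873/7 ≈ 124.71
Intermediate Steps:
P(J, h) = 1/(2*h)
(-7 + P(-7, 7))*(-18) = (-7 + (1/2)/7)*(-18) = (-7 + (1/2)*(1/7))*(-18) = (-7 + 1/14)*(-18) = -97/14*(-18) = 873/7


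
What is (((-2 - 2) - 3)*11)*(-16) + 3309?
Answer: 4541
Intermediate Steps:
(((-2 - 2) - 3)*11)*(-16) + 3309 = ((-4 - 3)*11)*(-16) + 3309 = -7*11*(-16) + 3309 = -77*(-16) + 3309 = 1232 + 3309 = 4541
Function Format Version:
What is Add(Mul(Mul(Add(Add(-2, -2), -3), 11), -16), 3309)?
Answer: 4541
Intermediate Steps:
Add(Mul(Mul(Add(Add(-2, -2), -3), 11), -16), 3309) = Add(Mul(Mul(Add(-4, -3), 11), -16), 3309) = Add(Mul(Mul(-7, 11), -16), 3309) = Add(Mul(-77, -16), 3309) = Add(1232, 3309) = 4541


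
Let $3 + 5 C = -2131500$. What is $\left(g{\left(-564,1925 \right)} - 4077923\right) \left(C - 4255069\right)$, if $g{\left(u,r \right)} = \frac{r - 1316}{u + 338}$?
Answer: $\frac{10786006718672768}{565} \approx 1.909 \cdot 10^{13}$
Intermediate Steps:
$C = - \frac{2131503}{5}$ ($C = - \frac{3}{5} + \frac{1}{5} \left(-2131500\right) = - \frac{3}{5} - 426300 = - \frac{2131503}{5} \approx -4.263 \cdot 10^{5}$)
$g{\left(u,r \right)} = \frac{-1316 + r}{338 + u}$
$\left(g{\left(-564,1925 \right)} - 4077923\right) \left(C - 4255069\right) = \left(\frac{-1316 + 1925}{338 - 564} - 4077923\right) \left(- \frac{2131503}{5} - 4255069\right) = \left(\frac{1}{-226} \cdot 609 - 4077923\right) \left(- \frac{23406848}{5}\right) = \left(\left(- \frac{1}{226}\right) 609 - 4077923\right) \left(- \frac{23406848}{5}\right) = \left(- \frac{609}{226} - 4077923\right) \left(- \frac{23406848}{5}\right) = \left(- \frac{921611207}{226}\right) \left(- \frac{23406848}{5}\right) = \frac{10786006718672768}{565}$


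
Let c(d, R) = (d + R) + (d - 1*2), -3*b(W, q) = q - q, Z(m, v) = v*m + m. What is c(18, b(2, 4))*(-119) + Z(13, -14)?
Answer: -4215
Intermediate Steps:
Z(m, v) = m + m*v (Z(m, v) = m*v + m = m + m*v)
b(W, q) = 0 (b(W, q) = -(q - q)/3 = -⅓*0 = 0)
c(d, R) = -2 + R + 2*d (c(d, R) = (R + d) + (d - 2) = (R + d) + (-2 + d) = -2 + R + 2*d)
c(18, b(2, 4))*(-119) + Z(13, -14) = (-2 + 0 + 2*18)*(-119) + 13*(1 - 14) = (-2 + 0 + 36)*(-119) + 13*(-13) = 34*(-119) - 169 = -4046 - 169 = -4215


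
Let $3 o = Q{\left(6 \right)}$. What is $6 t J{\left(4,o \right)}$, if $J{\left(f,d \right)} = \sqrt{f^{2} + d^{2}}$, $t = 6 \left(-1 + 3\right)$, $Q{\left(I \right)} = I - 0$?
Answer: $144 \sqrt{5} \approx 321.99$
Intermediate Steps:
$Q{\left(I \right)} = I$ ($Q{\left(I \right)} = I + 0 = I$)
$t = 12$ ($t = 6 \cdot 2 = 12$)
$o = 2$ ($o = \frac{1}{3} \cdot 6 = 2$)
$J{\left(f,d \right)} = \sqrt{d^{2} + f^{2}}$
$6 t J{\left(4,o \right)} = 6 \cdot 12 \sqrt{2^{2} + 4^{2}} = 72 \sqrt{4 + 16} = 72 \sqrt{20} = 72 \cdot 2 \sqrt{5} = 144 \sqrt{5}$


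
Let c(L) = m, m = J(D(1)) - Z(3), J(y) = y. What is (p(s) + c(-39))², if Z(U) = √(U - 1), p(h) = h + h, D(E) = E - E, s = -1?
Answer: (2 + √2)² ≈ 11.657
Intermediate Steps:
D(E) = 0
p(h) = 2*h
Z(U) = √(-1 + U)
m = -√2 (m = 0 - √(-1 + 3) = 0 - √2 = -√2 ≈ -1.4142)
c(L) = -√2
(p(s) + c(-39))² = (2*(-1) - √2)² = (-2 - √2)²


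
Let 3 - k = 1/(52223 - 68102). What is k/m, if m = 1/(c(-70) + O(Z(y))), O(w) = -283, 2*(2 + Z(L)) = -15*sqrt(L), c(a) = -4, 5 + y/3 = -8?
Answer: -13672106/15879 ≈ -861.02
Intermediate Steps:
y = -39 (y = -15 + 3*(-8) = -15 - 24 = -39)
Z(L) = -2 - 15*sqrt(L)/2 (Z(L) = -2 + (-15*sqrt(L))/2 = -2 - 15*sqrt(L)/2)
k = 47638/15879 (k = 3 - 1/(52223 - 68102) = 3 - 1/(-15879) = 3 - 1*(-1/15879) = 3 + 1/15879 = 47638/15879 ≈ 3.0001)
m = -1/287 (m = 1/(-4 - 283) = 1/(-287) = -1/287 ≈ -0.0034843)
k/m = 47638/(15879*(-1/287)) = (47638/15879)*(-287) = -13672106/15879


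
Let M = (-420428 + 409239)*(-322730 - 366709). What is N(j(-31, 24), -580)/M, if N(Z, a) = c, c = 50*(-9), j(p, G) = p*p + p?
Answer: -150/2571377657 ≈ -5.8334e-8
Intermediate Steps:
j(p, G) = p + p² (j(p, G) = p² + p = p + p²)
c = -450
N(Z, a) = -450
M = 7714132971 (M = -11189*(-689439) = 7714132971)
N(j(-31, 24), -580)/M = -450/7714132971 = -450*1/7714132971 = -150/2571377657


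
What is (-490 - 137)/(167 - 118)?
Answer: -627/49 ≈ -12.796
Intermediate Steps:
(-490 - 137)/(167 - 118) = -627/49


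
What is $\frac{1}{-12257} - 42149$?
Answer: $- \frac{516620294}{12257} \approx -42149.0$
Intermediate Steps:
$\frac{1}{-12257} - 42149 = - \frac{1}{12257} - 42149 = - \frac{516620294}{12257}$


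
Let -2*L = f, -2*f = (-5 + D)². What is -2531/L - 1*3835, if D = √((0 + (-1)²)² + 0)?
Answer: -17871/4 ≈ -4467.8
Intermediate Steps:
D = 1 (D = √((0 + 1)² + 0) = √(1² + 0) = √(1 + 0) = √1 = 1)
f = -8 (f = -(-5 + 1)²/2 = -½*(-4)² = -½*16 = -8)
L = 4 (L = -½*(-8) = 4)
-2531/L - 1*3835 = -2531/4 - 1*3835 = -2531*¼ - 3835 = -2531/4 - 3835 = -17871/4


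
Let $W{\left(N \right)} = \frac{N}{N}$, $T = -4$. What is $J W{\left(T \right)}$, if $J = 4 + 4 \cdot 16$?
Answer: $68$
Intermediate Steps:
$W{\left(N \right)} = 1$
$J = 68$ ($J = 4 + 64 = 68$)
$J W{\left(T \right)} = 68 \cdot 1 = 68$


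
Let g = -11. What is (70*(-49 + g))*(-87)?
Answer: 365400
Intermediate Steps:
(70*(-49 + g))*(-87) = (70*(-49 - 11))*(-87) = (70*(-60))*(-87) = -4200*(-87) = 365400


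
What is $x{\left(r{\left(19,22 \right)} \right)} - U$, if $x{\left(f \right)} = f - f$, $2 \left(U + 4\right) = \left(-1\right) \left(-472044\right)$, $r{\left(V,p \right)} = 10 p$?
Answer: $-236018$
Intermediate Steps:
$U = 236018$ ($U = -4 + \frac{\left(-1\right) \left(-472044\right)}{2} = -4 + \frac{1}{2} \cdot 472044 = -4 + 236022 = 236018$)
$x{\left(f \right)} = 0$
$x{\left(r{\left(19,22 \right)} \right)} - U = 0 - 236018 = -236018$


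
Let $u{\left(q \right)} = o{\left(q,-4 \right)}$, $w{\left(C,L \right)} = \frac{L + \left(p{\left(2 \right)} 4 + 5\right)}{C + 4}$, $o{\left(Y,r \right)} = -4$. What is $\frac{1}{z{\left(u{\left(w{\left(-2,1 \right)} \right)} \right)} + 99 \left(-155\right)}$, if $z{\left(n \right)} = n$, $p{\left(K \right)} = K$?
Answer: $- \frac{1}{15349} \approx -6.5151 \cdot 10^{-5}$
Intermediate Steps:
$w{\left(C,L \right)} = \frac{13 + L}{4 + C}$ ($w{\left(C,L \right)} = \frac{L + \left(2 \cdot 4 + 5\right)}{C + 4} = \frac{L + \left(8 + 5\right)}{4 + C} = \frac{L + 13}{4 + C} = \frac{13 + L}{4 + C}$)
$u{\left(q \right)} = -4$
$\frac{1}{z{\left(u{\left(w{\left(-2,1 \right)} \right)} \right)} + 99 \left(-155\right)} = \frac{1}{-4 + 99 \left(-155\right)} = \frac{1}{-4 - 15345} = \frac{1}{-15349} = - \frac{1}{15349}$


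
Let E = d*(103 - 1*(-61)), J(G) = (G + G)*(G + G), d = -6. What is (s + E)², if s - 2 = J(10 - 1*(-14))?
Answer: 1747684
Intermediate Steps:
J(G) = 4*G² (J(G) = (2*G)*(2*G) = 4*G²)
s = 2306 (s = 2 + 4*(10 - 1*(-14))² = 2 + 4*(10 + 14)² = 2 + 4*24² = 2 + 4*576 = 2 + 2304 = 2306)
E = -984 (E = -6*(103 - 1*(-61)) = -6*(103 + 61) = -6*164 = -984)
(s + E)² = (2306 - 984)² = 1322² = 1747684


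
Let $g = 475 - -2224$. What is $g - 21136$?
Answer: $-18437$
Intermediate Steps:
$g = 2699$ ($g = 475 + 2224 = 2699$)
$g - 21136 = 2699 - 21136 = -18437$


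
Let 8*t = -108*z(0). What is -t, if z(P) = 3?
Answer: 81/2 ≈ 40.500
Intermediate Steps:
t = -81/2 (t = (-108*3)/8 = (1/8)*(-324) = -81/2 ≈ -40.500)
-t = -1*(-81/2) = 81/2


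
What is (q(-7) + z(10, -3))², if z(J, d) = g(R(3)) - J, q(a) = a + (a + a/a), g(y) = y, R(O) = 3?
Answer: 400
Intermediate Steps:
q(a) = 1 + 2*a (q(a) = a + (a + 1) = a + (1 + a) = 1 + 2*a)
z(J, d) = 3 - J
(q(-7) + z(10, -3))² = ((1 + 2*(-7)) + (3 - 1*10))² = ((1 - 14) + (3 - 10))² = (-13 - 7)² = (-20)² = 400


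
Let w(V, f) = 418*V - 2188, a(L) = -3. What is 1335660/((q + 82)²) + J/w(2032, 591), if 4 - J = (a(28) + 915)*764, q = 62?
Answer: 2585895893/40665024 ≈ 63.590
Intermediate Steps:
J = -696764 (J = 4 - (-3 + 915)*764 = 4 - 912*764 = 4 - 1*696768 = 4 - 696768 = -696764)
w(V, f) = -2188 + 418*V
1335660/((q + 82)²) + J/w(2032, 591) = 1335660/((62 + 82)²) - 696764/(-2188 + 418*2032) = 1335660/(144²) - 696764/(-2188 + 849376) = 1335660/20736 - 696764/847188 = 1335660*(1/20736) - 696764*1/847188 = 111305/1728 - 174191/211797 = 2585895893/40665024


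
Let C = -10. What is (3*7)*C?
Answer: -210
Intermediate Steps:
(3*7)*C = (3*7)*(-10) = 21*(-10) = -210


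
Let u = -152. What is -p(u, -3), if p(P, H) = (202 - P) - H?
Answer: -357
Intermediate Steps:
p(P, H) = 202 - H - P
-p(u, -3) = -(202 - 1*(-3) - 1*(-152)) = -(202 + 3 + 152) = -1*357 = -357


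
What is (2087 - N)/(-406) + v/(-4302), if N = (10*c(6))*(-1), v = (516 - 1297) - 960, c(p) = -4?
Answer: -2024837/436653 ≈ -4.6372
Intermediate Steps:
v = -1741 (v = -781 - 960 = -1741)
N = 40 (N = (10*(-4))*(-1) = -40*(-1) = 40)
(2087 - N)/(-406) + v/(-4302) = (2087 - 1*40)/(-406) - 1741/(-4302) = (2087 - 40)*(-1/406) - 1741*(-1/4302) = 2047*(-1/406) + 1741/4302 = -2047/406 + 1741/4302 = -2024837/436653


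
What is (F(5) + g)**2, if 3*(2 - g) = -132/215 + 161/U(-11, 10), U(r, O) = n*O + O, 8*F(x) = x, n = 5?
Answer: 897421849/239630400 ≈ 3.7450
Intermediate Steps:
F(x) = x/8
U(r, O) = 6*O (U(r, O) = 5*O + O = 6*O)
g = 10141/7740 (g = 2 - (-132/215 + 161/((6*10)))/3 = 2 - (-132*1/215 + 161/60)/3 = 2 - (-132/215 + 161*(1/60))/3 = 2 - (-132/215 + 161/60)/3 = 2 - 1/3*5339/2580 = 2 - 5339/7740 = 10141/7740 ≈ 1.3102)
(F(5) + g)**2 = ((1/8)*5 + 10141/7740)**2 = (5/8 + 10141/7740)**2 = (29957/15480)**2 = 897421849/239630400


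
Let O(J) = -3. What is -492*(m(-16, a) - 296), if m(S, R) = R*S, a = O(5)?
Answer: 122016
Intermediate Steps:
a = -3
-492*(m(-16, a) - 296) = -492*(-3*(-16) - 296) = -492*(48 - 296) = -492*(-248) = 122016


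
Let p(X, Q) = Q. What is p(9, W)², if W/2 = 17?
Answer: 1156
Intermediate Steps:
W = 34 (W = 2*17 = 34)
p(9, W)² = 34² = 1156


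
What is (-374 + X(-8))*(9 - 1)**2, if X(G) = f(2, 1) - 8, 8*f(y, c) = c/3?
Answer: -73336/3 ≈ -24445.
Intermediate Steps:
f(y, c) = c/24 (f(y, c) = (c/3)/8 = c/24)
X(G) = -191/24 (X(G) = (1/24)*1 - 8 = 1/24 - 8 = -191/24)
(-374 + X(-8))*(9 - 1)**2 = (-374 - 191/24)*(9 - 1)**2 = -9167/24*8**2 = -9167/24*64 = -73336/3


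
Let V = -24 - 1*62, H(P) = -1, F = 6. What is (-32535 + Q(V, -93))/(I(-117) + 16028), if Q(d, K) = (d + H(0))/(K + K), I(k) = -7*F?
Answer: -2017141/991132 ≈ -2.0352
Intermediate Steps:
V = -86 (V = -24 - 62 = -86)
I(k) = -42 (I(k) = -7*6 = -42)
Q(d, K) = (-1 + d)/(2*K) (Q(d, K) = (d - 1)/(K + K) = (-1 + d)/((2*K)) = (-1 + d)*(1/(2*K)) = (-1 + d)/(2*K))
(-32535 + Q(V, -93))/(I(-117) + 16028) = (-32535 + (1/2)*(-1 - 86)/(-93))/(-42 + 16028) = (-32535 + (1/2)*(-1/93)*(-87))/15986 = (-32535 + 29/62)*(1/15986) = -2017141/62*1/15986 = -2017141/991132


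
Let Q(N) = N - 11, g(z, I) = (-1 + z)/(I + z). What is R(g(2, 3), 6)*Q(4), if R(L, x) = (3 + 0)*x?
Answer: -126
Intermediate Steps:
g(z, I) = (-1 + z)/(I + z)
Q(N) = -11 + N
R(L, x) = 3*x
R(g(2, 3), 6)*Q(4) = (3*6)*(-11 + 4) = 18*(-7) = -126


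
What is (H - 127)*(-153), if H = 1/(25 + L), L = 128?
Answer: 19430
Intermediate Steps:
H = 1/153 (H = 1/(25 + 128) = 1/153 ≈ 0.0065359)
(H - 127)*(-153) = (1/153 - 127)*(-153) = -19430/153*(-153) = 19430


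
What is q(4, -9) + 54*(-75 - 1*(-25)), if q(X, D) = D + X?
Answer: -2705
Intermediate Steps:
q(4, -9) + 54*(-75 - 1*(-25)) = (-9 + 4) + 54*(-75 - 1*(-25)) = -5 + 54*(-75 + 25) = -5 + 54*(-50) = -5 - 2700 = -2705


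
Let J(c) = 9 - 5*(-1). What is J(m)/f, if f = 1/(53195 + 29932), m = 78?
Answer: 1163778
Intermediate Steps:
J(c) = 14 (J(c) = 9 + 5 = 14)
f = 1/83127 ≈ 1.2030e-5
J(m)/f = 14/(1/83127) = 14*83127 = 1163778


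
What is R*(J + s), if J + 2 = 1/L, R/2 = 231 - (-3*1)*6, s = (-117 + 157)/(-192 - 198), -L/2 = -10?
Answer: -132883/130 ≈ -1022.2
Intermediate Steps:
L = 20 (L = -2*(-10) = 20)
s = -4/39 (s = 40/(-390) = 40*(-1/390) = -4/39 ≈ -0.10256)
R = 498 (R = 2*(231 - (-3*1)*6) = 2*(231 - (-3)*6) = 2*(231 - 1*(-18)) = 2*(231 + 18) = 2*249 = 498)
J = -39/20 (J = -2 + 1/20 = -39/20 ≈ -1.9500)
R*(J + s) = 498*(-39/20 - 4/39) = 498*(-1601/780) = -132883/130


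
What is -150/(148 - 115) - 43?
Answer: -523/11 ≈ -47.545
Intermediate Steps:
-150/(148 - 115) - 43 = -150/33 - 43 = (1/33)*(-150) - 43 = -50/11 - 43 = -523/11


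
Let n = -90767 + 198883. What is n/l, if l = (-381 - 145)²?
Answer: 27029/69169 ≈ 0.39077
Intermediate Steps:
n = 108116
l = 276676 (l = (-526)² = 276676)
n/l = 108116/276676 = 108116*(1/276676) = 27029/69169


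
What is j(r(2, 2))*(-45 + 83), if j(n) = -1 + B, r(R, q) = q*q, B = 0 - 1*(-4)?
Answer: 114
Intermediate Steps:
B = 4 (B = 0 + 4 = 4)
r(R, q) = q**2
j(n) = 3 (j(n) = -1 + 4 = 3)
j(r(2, 2))*(-45 + 83) = 3*(-45 + 83) = 3*38 = 114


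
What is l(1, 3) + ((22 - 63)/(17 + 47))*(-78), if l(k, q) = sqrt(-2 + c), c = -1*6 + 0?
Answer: 1599/32 + 2*I*sqrt(2) ≈ 49.969 + 2.8284*I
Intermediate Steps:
c = -6 (c = -6 + 0 = -6)
l(k, q) = 2*I*sqrt(2) (l(k, q) = sqrt(-2 - 6) = sqrt(-8) = 2*I*sqrt(2))
l(1, 3) + ((22 - 63)/(17 + 47))*(-78) = 2*I*sqrt(2) + ((22 - 63)/(17 + 47))*(-78) = 2*I*sqrt(2) - 41/64*(-78) = 2*I*sqrt(2) + 1599/32 = 1599/32 + 2*I*sqrt(2)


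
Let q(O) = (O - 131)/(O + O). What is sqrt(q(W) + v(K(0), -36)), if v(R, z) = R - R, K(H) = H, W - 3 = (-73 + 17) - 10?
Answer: sqrt(679)/21 ≈ 1.2408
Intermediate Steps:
W = -63 (W = 3 + ((-73 + 17) - 10) = 3 + (-56 - 10) = 3 - 66 = -63)
q(O) = (-131 + O)/(2*O) (q(O) = (-131 + O)/((2*O)) = (-131 + O)*(1/(2*O)) = (-131 + O)/(2*O))
v(R, z) = 0
sqrt(q(W) + v(K(0), -36)) = sqrt((1/2)*(-131 - 63)/(-63) + 0) = sqrt((1/2)*(-1/63)*(-194) + 0) = sqrt(97/63 + 0) = sqrt(97/63) = sqrt(679)/21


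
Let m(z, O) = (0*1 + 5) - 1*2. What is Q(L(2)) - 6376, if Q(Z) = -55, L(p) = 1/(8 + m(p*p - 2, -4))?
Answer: -6431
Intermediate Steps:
m(z, O) = 3 (m(z, O) = (0 + 5) - 2 = 5 - 2 = 3)
L(p) = 1/11 (L(p) = 1/(8 + 3) = 1/11)
Q(L(2)) - 6376 = -55 - 6376 = -6431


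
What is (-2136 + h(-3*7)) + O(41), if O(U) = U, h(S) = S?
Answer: -2116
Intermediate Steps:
(-2136 + h(-3*7)) + O(41) = (-2136 - 3*7) + 41 = (-2136 - 21) + 41 = -2157 + 41 = -2116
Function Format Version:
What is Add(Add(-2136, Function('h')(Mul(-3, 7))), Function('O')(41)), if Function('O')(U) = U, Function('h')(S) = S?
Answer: -2116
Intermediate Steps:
Add(Add(-2136, Function('h')(Mul(-3, 7))), Function('O')(41)) = Add(Add(-2136, Mul(-3, 7)), 41) = Add(Add(-2136, -21), 41) = Add(-2157, 41) = -2116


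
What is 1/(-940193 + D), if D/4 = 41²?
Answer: -1/933469 ≈ -1.0713e-6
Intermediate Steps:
D = 6724 (D = 4*41² = 4*1681 = 6724)
1/(-940193 + D) = 1/(-940193 + 6724) = 1/(-933469) = -1/933469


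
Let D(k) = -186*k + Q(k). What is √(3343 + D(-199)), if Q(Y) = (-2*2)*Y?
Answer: √41153 ≈ 202.86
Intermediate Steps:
Q(Y) = -4*Y
D(k) = -190*k (D(k) = -186*k - 4*k = -190*k)
√(3343 + D(-199)) = √(3343 - 190*(-199)) = √(3343 + 37810) = √41153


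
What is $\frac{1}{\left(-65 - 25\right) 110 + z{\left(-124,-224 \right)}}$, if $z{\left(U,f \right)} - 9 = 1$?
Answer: $- \frac{1}{9890} \approx -0.00010111$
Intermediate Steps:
$z{\left(U,f \right)} = 10$ ($z{\left(U,f \right)} = 9 + 1 = 10$)
$\frac{1}{\left(-65 - 25\right) 110 + z{\left(-124,-224 \right)}} = \frac{1}{\left(-65 - 25\right) 110 + 10} = \frac{1}{\left(-90\right) 110 + 10} = \frac{1}{-9900 + 10} = \frac{1}{-9890} = - \frac{1}{9890}$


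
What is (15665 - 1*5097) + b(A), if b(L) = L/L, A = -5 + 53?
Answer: 10569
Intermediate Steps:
A = 48
b(L) = 1
(15665 - 1*5097) + b(A) = (15665 - 1*5097) + 1 = (15665 - 5097) + 1 = 10568 + 1 = 10569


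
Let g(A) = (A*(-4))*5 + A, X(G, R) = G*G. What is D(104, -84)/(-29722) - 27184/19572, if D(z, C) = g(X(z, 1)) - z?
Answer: 8204584/1483977 ≈ 5.5288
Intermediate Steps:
X(G, R) = G²
g(A) = -19*A (g(A) = -4*A*5 + A = -20*A + A = -19*A)
D(z, C) = -z - 19*z² (D(z, C) = -19*z² - z = -z - 19*z²)
D(104, -84)/(-29722) - 27184/19572 = (104*(-1 - 19*104))/(-29722) - 27184/19572 = (104*(-1 - 1976))*(-1/29722) - 27184*1/19572 = (104*(-1977))*(-1/29722) - 6796/4893 = -205608*(-1/29722) - 6796/4893 = 102804/14861 - 6796/4893 = 8204584/1483977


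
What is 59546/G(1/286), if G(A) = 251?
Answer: 59546/251 ≈ 237.24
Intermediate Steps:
59546/G(1/286) = 59546/251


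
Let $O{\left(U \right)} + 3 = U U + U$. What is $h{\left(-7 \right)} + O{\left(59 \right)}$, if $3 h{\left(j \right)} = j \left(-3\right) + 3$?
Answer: $3545$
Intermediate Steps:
$O{\left(U \right)} = -3 + U + U^{2}$ ($O{\left(U \right)} = -3 + \left(U U + U\right) = -3 + \left(U^{2} + U\right) = -3 + \left(U + U^{2}\right) = -3 + U + U^{2}$)
$h{\left(j \right)} = 1 - j$ ($h{\left(j \right)} = \frac{j \left(-3\right) + 3}{3} = \frac{- 3 j + 3}{3} = \frac{3 - 3 j}{3} = 1 - j$)
$h{\left(-7 \right)} + O{\left(59 \right)} = \left(1 - -7\right) + \left(-3 + 59 + 59^{2}\right) = \left(1 + 7\right) + \left(-3 + 59 + 3481\right) = 8 + 3537 = 3545$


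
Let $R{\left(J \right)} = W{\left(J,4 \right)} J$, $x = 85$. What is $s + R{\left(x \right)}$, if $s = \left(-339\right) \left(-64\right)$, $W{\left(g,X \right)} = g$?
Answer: $28921$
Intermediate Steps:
$s = 21696$
$R{\left(J \right)} = J^{2}$ ($R{\left(J \right)} = J J = J^{2}$)
$s + R{\left(x \right)} = 21696 + 85^{2} = 21696 + 7225 = 28921$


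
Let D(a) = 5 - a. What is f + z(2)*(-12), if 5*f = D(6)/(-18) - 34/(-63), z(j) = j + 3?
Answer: -2515/42 ≈ -59.881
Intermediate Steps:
z(j) = 3 + j
f = 5/42 (f = ((5 - 1*6)/(-18) - 34/(-63))/5 = ((5 - 6)*(-1/18) - 34*(-1/63))/5 = (-1*(-1/18) + 34/63)/5 = (1/18 + 34/63)/5 = (⅕)*(25/42) = 5/42 ≈ 0.11905)
f + z(2)*(-12) = 5/42 + (3 + 2)*(-12) = 5/42 + 5*(-12) = 5/42 - 60 = -2515/42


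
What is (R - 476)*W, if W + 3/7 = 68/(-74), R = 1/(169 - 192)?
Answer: 3821201/5957 ≈ 641.46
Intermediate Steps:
R = -1/23 (R = 1/(-23) = -1/23 ≈ -0.043478)
W = -349/259 (W = -3/7 + 68/(-74) = -3/7 + 68*(-1/74) = -3/7 - 34/37 = -349/259 ≈ -1.3475)
(R - 476)*W = (-1/23 - 476)*(-349/259) = -10949/23*(-349/259) = 3821201/5957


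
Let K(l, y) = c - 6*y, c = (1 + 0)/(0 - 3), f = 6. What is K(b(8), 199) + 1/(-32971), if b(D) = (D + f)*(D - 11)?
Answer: -118135096/98913 ≈ -1194.3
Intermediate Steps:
c = -⅓ (c = 1/(-3) = 1*(-⅓) = -⅓ ≈ -0.33333)
b(D) = (-11 + D)*(6 + D) (b(D) = (D + 6)*(D - 11) = (6 + D)*(-11 + D) = (-11 + D)*(6 + D))
K(l, y) = -⅓ - 6*y
K(b(8), 199) + 1/(-32971) = (-⅓ - 6*199) + 1/(-32971) = (-⅓ - 1194) - 1/32971 = -3583/3 - 1/32971 = -118135096/98913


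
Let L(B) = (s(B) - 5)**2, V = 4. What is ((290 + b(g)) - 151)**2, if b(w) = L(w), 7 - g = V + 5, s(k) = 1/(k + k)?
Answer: 7102225/256 ≈ 27743.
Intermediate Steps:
s(k) = 1/(2*k)
g = -2 (g = 7 - (4 + 5) = 7 - 1*9 = 7 - 9 = -2)
L(B) = (-5 + 1/(2*B))**2 (L(B) = (1/(2*B) - 5)**2 = (-5 + 1/(2*B))**2)
b(w) = (-1 + 10*w)**2/(4*w**2)
((290 + b(g)) - 151)**2 = ((290 + (1/4)*(-1 + 10*(-2))**2/(-2)**2) - 151)**2 = ((290 + (1/4)*(1/4)*(-1 - 20)**2) - 151)**2 = ((290 + (1/4)*(1/4)*(-21)**2) - 151)**2 = ((290 + (1/4)*(1/4)*441) - 151)**2 = ((290 + 441/16) - 151)**2 = (5081/16 - 151)**2 = (2665/16)**2 = 7102225/256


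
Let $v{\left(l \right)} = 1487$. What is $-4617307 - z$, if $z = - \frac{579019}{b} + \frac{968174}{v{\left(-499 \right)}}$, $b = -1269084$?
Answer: $- \frac{8714678454637625}{1887127908} \approx -4.618 \cdot 10^{6}$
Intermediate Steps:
$z = \frac{1229555133869}{1887127908}$ ($z = - \frac{579019}{-1269084} + \frac{968174}{1487} = \left(-579019\right) \left(- \frac{1}{1269084}\right) + 968174 \cdot \frac{1}{1487} = \frac{579019}{1269084} + \frac{968174}{1487} = \frac{1229555133869}{1887127908} \approx 651.55$)
$-4617307 - z = -4617307 - \frac{1229555133869}{1887127908} = - \frac{8714678454637625}{1887127908}$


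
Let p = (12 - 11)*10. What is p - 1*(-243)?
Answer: 253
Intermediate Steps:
p = 10 (p = 1*10 = 10)
p - 1*(-243) = 10 - 1*(-243) = 10 + 243 = 253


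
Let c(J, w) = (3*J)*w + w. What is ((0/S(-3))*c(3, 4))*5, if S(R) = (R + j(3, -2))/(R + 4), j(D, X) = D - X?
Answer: 0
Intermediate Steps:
c(J, w) = w + 3*J*w (c(J, w) = 3*J*w + w = w + 3*J*w)
S(R) = (5 + R)/(4 + R) (S(R) = (R + (3 - 1*(-2)))/(R + 4) = (R + (3 + 2))/(4 + R) = (R + 5)/(4 + R) = (5 + R)/(4 + R))
((0/S(-3))*c(3, 4))*5 = ((0/(((5 - 3)/(4 - 3))))*(4*(1 + 3*3)))*5 = ((0/((2/1)))*(4*(1 + 9)))*5 = ((0/((1*2)))*(4*10))*5 = ((0/2)*40)*5 = ((0*(1/2))*40)*5 = (0*40)*5 = 0*5 = 0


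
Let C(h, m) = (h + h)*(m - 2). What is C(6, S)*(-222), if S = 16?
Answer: -37296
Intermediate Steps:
C(h, m) = 2*h*(-2 + m) (C(h, m) = (2*h)*(-2 + m) = 2*h*(-2 + m))
C(6, S)*(-222) = (2*6*(-2 + 16))*(-222) = (2*6*14)*(-222) = 168*(-222) = -37296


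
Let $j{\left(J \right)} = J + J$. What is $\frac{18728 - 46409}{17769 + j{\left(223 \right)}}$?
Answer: $- \frac{27681}{18215} \approx -1.5197$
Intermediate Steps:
$j{\left(J \right)} = 2 J$
$\frac{18728 - 46409}{17769 + j{\left(223 \right)}} = \frac{18728 - 46409}{17769 + 2 \cdot 223} = - \frac{27681}{17769 + 446} = - \frac{27681}{18215}$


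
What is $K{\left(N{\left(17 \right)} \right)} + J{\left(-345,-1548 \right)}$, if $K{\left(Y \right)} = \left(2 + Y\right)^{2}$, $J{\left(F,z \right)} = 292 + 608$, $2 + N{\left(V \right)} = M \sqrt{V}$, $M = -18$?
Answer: $6408$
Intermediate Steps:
$N{\left(V \right)} = -2 - 18 \sqrt{V}$
$J{\left(F,z \right)} = 900$
$K{\left(N{\left(17 \right)} \right)} + J{\left(-345,-1548 \right)} = \left(2 - \left(2 + 18 \sqrt{17}\right)\right)^{2} + 900 = \left(- 18 \sqrt{17}\right)^{2} + 900 = 5508 + 900 = 6408$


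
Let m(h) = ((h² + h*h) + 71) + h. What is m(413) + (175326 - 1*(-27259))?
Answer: 544207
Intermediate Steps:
m(h) = 71 + h + 2*h² (m(h) = ((h² + h²) + 71) + h = (2*h² + 71) + h = (71 + 2*h²) + h = 71 + h + 2*h²)
m(413) + (175326 - 1*(-27259)) = (71 + 413 + 2*413²) + (175326 - 1*(-27259)) = (71 + 413 + 2*170569) + (175326 + 27259) = (71 + 413 + 341138) + 202585 = 341622 + 202585 = 544207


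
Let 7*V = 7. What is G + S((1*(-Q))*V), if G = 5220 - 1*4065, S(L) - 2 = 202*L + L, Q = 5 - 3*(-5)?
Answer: -2903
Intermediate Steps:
Q = 20 (Q = 5 + 15 = 20)
V = 1 (V = (⅐)*7 = 1)
S(L) = 2 + 203*L (S(L) = 2 + (202*L + L) = 2 + 203*L)
G = 1155 (G = 5220 - 4065 = 1155)
G + S((1*(-Q))*V) = 1155 + (2 + 203*((1*(-1*20))*1)) = 1155 + (2 + 203*((1*(-20))*1)) = 1155 + (2 + 203*(-20*1)) = 1155 + (2 + 203*(-20)) = 1155 + (2 - 4060) = 1155 - 4058 = -2903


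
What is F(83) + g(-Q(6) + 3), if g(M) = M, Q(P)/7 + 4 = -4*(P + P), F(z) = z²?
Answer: 7256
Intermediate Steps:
Q(P) = -28 - 56*P (Q(P) = -28 + 7*(-4*(P + P)) = -28 + 7*(-8*P) = -28 - 56*P)
F(83) + g(-Q(6) + 3) = 83² + (-(-28 - 56*6) + 3) = 6889 + (-(-28 - 336) + 3) = 6889 + (-1*(-364) + 3) = 6889 + (364 + 3) = 6889 + 367 = 7256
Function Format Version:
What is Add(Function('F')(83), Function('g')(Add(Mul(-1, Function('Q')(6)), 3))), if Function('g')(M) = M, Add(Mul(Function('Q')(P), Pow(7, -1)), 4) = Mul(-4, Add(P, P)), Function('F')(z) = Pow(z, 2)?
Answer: 7256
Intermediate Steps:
Function('Q')(P) = Add(-28, Mul(-56, P)) (Function('Q')(P) = Add(-28, Mul(7, Mul(-4, Add(P, P)))) = Add(-28, Mul(7, Mul(-4, Mul(2, P)))) = Add(-28, Mul(7, Mul(-8, P))) = Add(-28, Mul(-56, P)))
Add(Function('F')(83), Function('g')(Add(Mul(-1, Function('Q')(6)), 3))) = Add(Pow(83, 2), Add(Mul(-1, Add(-28, Mul(-56, 6))), 3)) = Add(6889, Add(Mul(-1, Add(-28, -336)), 3)) = Add(6889, Add(Mul(-1, -364), 3)) = Add(6889, Add(364, 3)) = Add(6889, 367) = 7256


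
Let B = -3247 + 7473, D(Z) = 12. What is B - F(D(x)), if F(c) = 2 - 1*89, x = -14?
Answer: 4313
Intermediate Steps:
F(c) = -87 (F(c) = 2 - 89 = -87)
B = 4226
B - F(D(x)) = 4226 - 1*(-87) = 4226 + 87 = 4313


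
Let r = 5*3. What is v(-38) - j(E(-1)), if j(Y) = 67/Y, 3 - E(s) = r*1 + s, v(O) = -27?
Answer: -230/11 ≈ -20.909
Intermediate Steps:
r = 15
E(s) = -12 - s (E(s) = 3 - (15*1 + s) = 3 - (15 + s) = 3 + (-15 - s) = -12 - s)
v(-38) - j(E(-1)) = -27 - 67/(-12 - 1*(-1)) = -27 - 67/(-12 + 1) = -27 - 67/(-11) = -27 - 67*(-1)/11 = -27 - 1*(-67/11) = -27 + 67/11 = -230/11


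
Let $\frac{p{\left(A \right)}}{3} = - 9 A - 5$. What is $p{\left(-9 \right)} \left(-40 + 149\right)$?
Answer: $24852$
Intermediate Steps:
$p{\left(A \right)} = -15 - 27 A$ ($p{\left(A \right)} = 3 \left(- 9 A - 5\right) = 3 \left(-5 - 9 A\right) = -15 - 27 A$)
$p{\left(-9 \right)} \left(-40 + 149\right) = \left(-15 - -243\right) \left(-40 + 149\right) = \left(-15 + 243\right) 109 = 228 \cdot 109 = 24852$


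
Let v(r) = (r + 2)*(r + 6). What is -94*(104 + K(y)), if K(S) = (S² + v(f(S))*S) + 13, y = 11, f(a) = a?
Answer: -250886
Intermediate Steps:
v(r) = (2 + r)*(6 + r)
K(S) = 13 + S² + S*(12 + S² + 8*S) (K(S) = (S² + (12 + S² + 8*S)*S) + 13 = (S² + S*(12 + S² + 8*S)) + 13 = 13 + S² + S*(12 + S² + 8*S))
-94*(104 + K(y)) = -94*(104 + (13 + 11³ + 9*11² + 12*11)) = -94*(104 + (13 + 1331 + 9*121 + 132)) = -94*(104 + (13 + 1331 + 1089 + 132)) = -94*(104 + 2565) = -94*2669 = -250886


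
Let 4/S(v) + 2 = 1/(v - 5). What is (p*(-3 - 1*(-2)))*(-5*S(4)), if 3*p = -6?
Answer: 40/3 ≈ 13.333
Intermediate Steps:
p = -2 (p = (⅓)*(-6) = -2)
S(v) = 4/(-2 + 1/(-5 + v)) (S(v) = 4/(-2 + 1/(v - 5)) = 4/(-2 + 1/(-5 + v)))
(p*(-3 - 1*(-2)))*(-5*S(4)) = (-2*(-3 - 1*(-2)))*(-20*(5 - 1*4)/(-11 + 2*4)) = (-2*(-3 + 2))*(-20*(5 - 4)/(-11 + 8)) = (-2*(-1))*(-20/(-3)) = 2*(-20*(-1)/3) = 2*(-5*(-4/3)) = 2*(20/3) = 40/3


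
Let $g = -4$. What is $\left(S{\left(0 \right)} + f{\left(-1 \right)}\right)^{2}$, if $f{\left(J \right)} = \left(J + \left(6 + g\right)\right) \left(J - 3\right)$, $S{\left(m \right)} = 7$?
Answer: $9$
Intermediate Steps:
$f{\left(J \right)} = \left(-3 + J\right) \left(2 + J\right)$ ($f{\left(J \right)} = \left(J + \left(6 - 4\right)\right) \left(J - 3\right) = \left(J + 2\right) \left(-3 + J\right) = \left(2 + J\right) \left(-3 + J\right) = \left(-3 + J\right) \left(2 + J\right)$)
$\left(S{\left(0 \right)} + f{\left(-1 \right)}\right)^{2} = \left(7 - \left(5 - 1\right)\right)^{2} = \left(7 + \left(-6 + 1 + 1\right)\right)^{2} = \left(7 - 4\right)^{2} = 3^{2} = 9$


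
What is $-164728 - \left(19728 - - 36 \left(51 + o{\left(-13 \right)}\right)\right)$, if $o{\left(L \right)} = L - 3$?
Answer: $-185716$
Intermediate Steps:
$o{\left(L \right)} = -3 + L$
$-164728 - \left(19728 - - 36 \left(51 + o{\left(-13 \right)}\right)\right) = -164728 - \left(19728 - - 36 \left(51 - 16\right)\right) = -164728 - \left(19728 - \left(-36\right) 35\right) = -164728 - \left(19728 - -1260\right) = -164728 - \left(19728 + 1260\right) = -164728 - 20988 = -185716$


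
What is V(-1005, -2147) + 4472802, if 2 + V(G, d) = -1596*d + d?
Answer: 7897265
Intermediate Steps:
V(G, d) = -2 - 1595*d (V(G, d) = -2 + (-1596*d + d) = -2 - 1595*d)
V(-1005, -2147) + 4472802 = (-2 - 1595*(-2147)) + 4472802 = (-2 + 3424465) + 4472802 = 3424463 + 4472802 = 7897265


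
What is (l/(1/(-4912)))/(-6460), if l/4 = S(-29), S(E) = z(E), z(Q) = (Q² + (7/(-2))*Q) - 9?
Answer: 4585352/1615 ≈ 2839.2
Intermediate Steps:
z(Q) = -9 + Q² - 7*Q/2 (z(Q) = (Q² + (7*(-½))*Q) - 9 = (Q² - 7*Q/2) - 9 = -9 + Q² - 7*Q/2)
S(E) = -9 + E² - 7*E/2
l = 3734 (l = 4*(-9 + (-29)² - 7/2*(-29)) = 4*(-9 + 841 + 203/2) = 4*(1867/2) = 3734)
(l/(1/(-4912)))/(-6460) = (3734/(1/(-4912)))/(-6460) = (3734/(-1/4912))*(-1/6460) = (3734*(-4912))*(-1/6460) = -18341408*(-1/6460) = 4585352/1615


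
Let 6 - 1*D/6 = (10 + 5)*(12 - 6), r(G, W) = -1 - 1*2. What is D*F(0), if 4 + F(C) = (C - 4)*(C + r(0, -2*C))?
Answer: -4032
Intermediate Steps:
r(G, W) = -3 (r(G, W) = -1 - 2 = -3)
D = -504 (D = 36 - 6*(10 + 5)*(12 - 6) = 36 - 90*6 = 36 - 6*90 = 36 - 540 = -504)
F(C) = -4 + (-4 + C)*(-3 + C) (F(C) = -4 + (C - 4)*(C - 3) = -4 + (-4 + C)*(-3 + C))
D*F(0) = -504*(8 + 0**2 - 7*0) = -504*(8 + 0 + 0) = -504*8 = -4032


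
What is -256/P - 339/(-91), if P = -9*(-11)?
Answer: 10265/9009 ≈ 1.1394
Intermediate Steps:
P = 99
-256/P - 339/(-91) = -256/99 - 339/(-91) = -256*1/99 - 339*(-1/91) = -256/99 + 339/91 = 10265/9009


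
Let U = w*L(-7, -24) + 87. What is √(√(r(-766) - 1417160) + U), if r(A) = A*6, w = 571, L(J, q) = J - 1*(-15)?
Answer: √(4655 + 2*I*√355439) ≈ 68.776 + 8.6685*I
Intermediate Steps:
L(J, q) = 15 + J (L(J, q) = J + 15 = 15 + J)
r(A) = 6*A
U = 4655 (U = 571*(15 - 7) + 87 = 571*8 + 87 = 4568 + 87 = 4655)
√(√(r(-766) - 1417160) + U) = √(√(6*(-766) - 1417160) + 4655) = √(√(-4596 - 1417160) + 4655) = √(√(-1421756) + 4655) = √(2*I*√355439 + 4655) = √(4655 + 2*I*√355439)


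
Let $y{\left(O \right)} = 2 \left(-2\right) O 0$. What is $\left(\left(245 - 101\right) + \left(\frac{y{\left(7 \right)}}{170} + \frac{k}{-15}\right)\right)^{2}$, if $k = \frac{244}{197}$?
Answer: $\frac{180859676176}{8732025} \approx 20712.0$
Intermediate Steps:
$y{\left(O \right)} = 0$ ($y{\left(O \right)} = \left(-4\right) 0 = 0$)
$k = \frac{244}{197}$ ($k = 244 \cdot \frac{1}{197} = \frac{244}{197} \approx 1.2386$)
$\left(\left(245 - 101\right) + \left(\frac{y{\left(7 \right)}}{170} + \frac{k}{-15}\right)\right)^{2} = \left(\left(245 - 101\right) + \left(\frac{0}{170} + \frac{244}{197 \left(-15\right)}\right)\right)^{2} = \left(144 + \left(0 \cdot \frac{1}{170} + \frac{244}{197} \left(- \frac{1}{15}\right)\right)\right)^{2} = \left(144 + \left(0 - \frac{244}{2955}\right)\right)^{2} = \left(144 - \frac{244}{2955}\right)^{2} = \left(\frac{425276}{2955}\right)^{2} = \frac{180859676176}{8732025}$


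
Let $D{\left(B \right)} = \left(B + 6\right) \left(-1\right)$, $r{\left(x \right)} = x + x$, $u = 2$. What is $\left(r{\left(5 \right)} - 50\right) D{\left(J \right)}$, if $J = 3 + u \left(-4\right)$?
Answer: $40$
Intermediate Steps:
$J = -5$ ($J = 3 + 2 \left(-4\right) = 3 - 8 = -5$)
$r{\left(x \right)} = 2 x$
$D{\left(B \right)} = -6 - B$ ($D{\left(B \right)} = \left(6 + B\right) \left(-1\right) = -6 - B$)
$\left(r{\left(5 \right)} - 50\right) D{\left(J \right)} = \left(2 \cdot 5 - 50\right) \left(-6 - -5\right) = \left(10 - 50\right) \left(-6 + 5\right) = \left(-40\right) \left(-1\right) = 40$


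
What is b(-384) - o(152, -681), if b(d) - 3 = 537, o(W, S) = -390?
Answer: 930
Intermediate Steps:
b(d) = 540 (b(d) = 3 + 537 = 540)
b(-384) - o(152, -681) = 540 - 1*(-390) = 540 + 390 = 930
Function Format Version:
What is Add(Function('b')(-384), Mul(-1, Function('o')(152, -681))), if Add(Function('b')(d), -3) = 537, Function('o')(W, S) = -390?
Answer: 930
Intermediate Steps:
Function('b')(d) = 540 (Function('b')(d) = Add(3, 537) = 540)
Add(Function('b')(-384), Mul(-1, Function('o')(152, -681))) = Add(540, Mul(-1, -390)) = Add(540, 390) = 930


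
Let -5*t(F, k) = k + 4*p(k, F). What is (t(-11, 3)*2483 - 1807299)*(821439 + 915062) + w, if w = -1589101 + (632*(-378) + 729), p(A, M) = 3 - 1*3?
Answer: -15704826936284/5 ≈ -3.1410e+12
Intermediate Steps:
p(A, M) = 0 (p(A, M) = 3 - 3 = 0)
t(F, k) = -k/5 (t(F, k) = -(k + 4*0)/5 = -(k + 0)/5 = -k/5)
w = -1827268 (w = -1589101 + (-238896 + 729) = -1589101 - 238167 = -1827268)
(t(-11, 3)*2483 - 1807299)*(821439 + 915062) + w = (-1/5*3*2483 - 1807299)*(821439 + 915062) - 1827268 = (-3/5*2483 - 1807299)*1736501 - 1827268 = (-7449/5 - 1807299)*1736501 - 1827268 = -9043944/5*1736501 - 1827268 = -15704817799944/5 - 1827268 = -15704826936284/5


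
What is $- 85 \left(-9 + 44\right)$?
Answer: $-2975$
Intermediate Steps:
$- 85 \left(-9 + 44\right) = \left(-85\right) 35 = -2975$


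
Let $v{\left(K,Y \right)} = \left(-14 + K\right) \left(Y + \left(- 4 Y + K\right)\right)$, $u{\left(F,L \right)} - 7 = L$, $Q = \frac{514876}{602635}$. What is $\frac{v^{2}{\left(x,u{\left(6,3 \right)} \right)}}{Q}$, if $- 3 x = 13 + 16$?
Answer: $\frac{43019461658635}{41704956} \approx 1.0315 \cdot 10^{6}$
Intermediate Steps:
$Q = \frac{514876}{602635}$ ($Q = 514876 \cdot \frac{1}{602635} = \frac{514876}{602635} \approx 0.85437$)
$u{\left(F,L \right)} = 7 + L$
$x = - \frac{29}{3}$ ($x = - \frac{13 + 16}{3} = \left(- \frac{1}{3}\right) 29 = - \frac{29}{3} \approx -9.6667$)
$v{\left(K,Y \right)} = \left(-14 + K\right) \left(K - 3 Y\right)$ ($v{\left(K,Y \right)} = \left(-14 + K\right) \left(Y + \left(K - 4 Y\right)\right) = \left(-14 + K\right) \left(K - 3 Y\right)$)
$\frac{v^{2}{\left(x,u{\left(6,3 \right)} \right)}}{Q} = \frac{\left(\left(- \frac{29}{3}\right)^{2} - - \frac{406}{3} + 42 \left(7 + 3\right) - - 29 \left(7 + 3\right)\right)^{2}}{\frac{514876}{602635}} = \left(\frac{841}{9} + \frac{406}{3} + 42 \cdot 10 - \left(-29\right) 10\right)^{2} \cdot \frac{602635}{514876} = \left(\frac{841}{9} + \frac{406}{3} + 420 + 290\right)^{2} \cdot \frac{602635}{514876} = \left(\frac{8449}{9}\right)^{2} \cdot \frac{602635}{514876} = \frac{71385601}{81} \cdot \frac{602635}{514876} = \frac{43019461658635}{41704956}$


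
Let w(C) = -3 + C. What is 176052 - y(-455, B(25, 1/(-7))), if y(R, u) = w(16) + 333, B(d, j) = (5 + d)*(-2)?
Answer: 175706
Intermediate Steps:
B(d, j) = -10 - 2*d
y(R, u) = 346 (y(R, u) = (-3 + 16) + 333 = 13 + 333 = 346)
176052 - y(-455, B(25, 1/(-7))) = 176052 - 1*346 = 176052 - 346 = 175706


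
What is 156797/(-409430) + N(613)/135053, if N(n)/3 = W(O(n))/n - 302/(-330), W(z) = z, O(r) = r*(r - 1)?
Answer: -44930748917/121648449538 ≈ -0.36935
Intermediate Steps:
O(r) = r*(-1 + r)
N(n) = -14/55 + 3*n (N(n) = 3*((n*(-1 + n))/n - 302/(-330)) = 3*((-1 + n) - 302*(-1/330)) = 3*((-1 + n) + 151/165) = 3*(-14/165 + n) = -14/55 + 3*n)
156797/(-409430) + N(613)/135053 = 156797/(-409430) + (-14/55 + 3*613)/135053 = 156797*(-1/409430) + (-14/55 + 1839)*(1/135053) = -156797/409430 + (101131/55)*(1/135053) = -156797/409430 + 101131/7427915 = -44930748917/121648449538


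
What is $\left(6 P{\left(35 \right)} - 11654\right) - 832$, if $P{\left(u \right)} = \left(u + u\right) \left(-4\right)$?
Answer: $-14166$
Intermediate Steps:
$P{\left(u \right)} = - 8 u$ ($P{\left(u \right)} = 2 u \left(-4\right) = - 8 u$)
$\left(6 P{\left(35 \right)} - 11654\right) - 832 = \left(6 \left(\left(-8\right) 35\right) - 11654\right) - 832 = \left(6 \left(-280\right) - 11654\right) - 832 = \left(-1680 - 11654\right) - 832 = -13334 - 832 = -14166$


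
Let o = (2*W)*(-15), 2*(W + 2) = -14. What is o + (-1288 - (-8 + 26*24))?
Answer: -1634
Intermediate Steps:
W = -9 (W = -2 + (1/2)*(-14) = -2 - 7 = -9)
o = 270 (o = (2*(-9))*(-15) = -18*(-15) = 270)
o + (-1288 - (-8 + 26*24)) = 270 + (-1288 - (-8 + 26*24)) = 270 + (-1288 - (-8 + 624)) = 270 + (-1288 - 1*616) = 270 + (-1288 - 616) = 270 - 1904 = -1634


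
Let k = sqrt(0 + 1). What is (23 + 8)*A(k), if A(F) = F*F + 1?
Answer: 62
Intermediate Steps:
k = 1 (k = sqrt(1) = 1)
A(F) = 1 + F**2 (A(F) = F**2 + 1 = 1 + F**2)
(23 + 8)*A(k) = (23 + 8)*(1 + 1**2) = 31*(1 + 1) = 31*2 = 62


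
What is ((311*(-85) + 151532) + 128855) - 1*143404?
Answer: 110548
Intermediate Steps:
((311*(-85) + 151532) + 128855) - 1*143404 = ((-26435 + 151532) + 128855) - 143404 = (125097 + 128855) - 143404 = 253952 - 143404 = 110548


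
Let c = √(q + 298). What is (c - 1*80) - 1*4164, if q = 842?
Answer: -4244 + 2*√285 ≈ -4210.2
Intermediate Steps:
c = 2*√285 (c = √(842 + 298) = √1140 = 2*√285 ≈ 33.764)
(c - 1*80) - 1*4164 = (2*√285 - 1*80) - 1*4164 = (2*√285 - 80) - 4164 = (-80 + 2*√285) - 4164 = -4244 + 2*√285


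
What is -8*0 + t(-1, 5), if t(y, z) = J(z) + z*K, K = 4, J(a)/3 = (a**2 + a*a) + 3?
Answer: 179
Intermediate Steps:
J(a) = 9 + 6*a**2 (J(a) = 3*((a**2 + a*a) + 3) = 3*((a**2 + a**2) + 3) = 3*(2*a**2 + 3) = 3*(3 + 2*a**2) = 9 + 6*a**2)
t(y, z) = 9 + 4*z + 6*z**2 (t(y, z) = (9 + 6*z**2) + z*4 = (9 + 6*z**2) + 4*z = 9 + 4*z + 6*z**2)
-8*0 + t(-1, 5) = -8*0 + (9 + 4*5 + 6*5**2) = 0 + (9 + 20 + 6*25) = 0 + (9 + 20 + 150) = 0 + 179 = 179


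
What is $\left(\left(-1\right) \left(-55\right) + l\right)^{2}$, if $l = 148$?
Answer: $41209$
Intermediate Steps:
$\left(\left(-1\right) \left(-55\right) + l\right)^{2} = \left(\left(-1\right) \left(-55\right) + 148\right)^{2} = \left(55 + 148\right)^{2} = 203^{2} = 41209$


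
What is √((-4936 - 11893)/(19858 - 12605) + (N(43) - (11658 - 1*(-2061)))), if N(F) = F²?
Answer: 3*I*√69395043063/7253 ≈ 108.96*I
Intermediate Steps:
√((-4936 - 11893)/(19858 - 12605) + (N(43) - (11658 - 1*(-2061)))) = √((-4936 - 11893)/(19858 - 12605) + (43² - (11658 - 1*(-2061)))) = √(-16829/7253 + (1849 - (11658 + 2061))) = √(-16829*1/7253 + (1849 - 1*13719)) = √(-16829/7253 + (1849 - 13719)) = √(-16829/7253 - 11870) = √(-86109939/7253) = 3*I*√69395043063/7253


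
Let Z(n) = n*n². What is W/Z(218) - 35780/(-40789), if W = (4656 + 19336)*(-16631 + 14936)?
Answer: -161006790025/52822937881 ≈ -3.0480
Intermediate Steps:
W = -40666440 (W = 23992*(-1695) = -40666440)
Z(n) = n³
W/Z(218) - 35780/(-40789) = -40666440/(218³) - 35780/(-40789) = -40666440/10360232 - 35780*(-1/40789) = -40666440*1/10360232 + 35780/40789 = -5083305/1295029 + 35780/40789 = -161006790025/52822937881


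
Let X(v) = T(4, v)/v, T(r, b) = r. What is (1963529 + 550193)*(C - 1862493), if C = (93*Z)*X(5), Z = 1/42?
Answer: -163862481162346/35 ≈ -4.6818e+12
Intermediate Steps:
X(v) = 4/v
Z = 1/42 ≈ 0.023810
C = 62/35 (C = (93*(1/42))*(4/5) = 31*(4*(⅕))/14 = (31/14)*(⅘) = 62/35 ≈ 1.7714)
(1963529 + 550193)*(C - 1862493) = (1963529 + 550193)*(62/35 - 1862493) = 2513722*(-65187193/35) = -163862481162346/35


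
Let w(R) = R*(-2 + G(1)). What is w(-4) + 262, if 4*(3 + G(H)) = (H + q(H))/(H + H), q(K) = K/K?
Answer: 281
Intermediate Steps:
q(K) = 1
G(H) = -3 + (1 + H)/(8*H) (G(H) = -3 + ((H + 1)/(H + H))/4 = -3 + ((1 + H)/((2*H)))/4 = -3 + ((1 + H)*(1/(2*H)))/4 = -3 + ((1 + H)/(2*H))/4 = -3 + (1 + H)/(8*H))
w(R) = -19*R/4 (w(R) = R*(-2 + (⅛)*(1 - 23*1)/1) = R*(-2 + (⅛)*1*(1 - 23)) = R*(-2 + (⅛)*1*(-22)) = R*(-2 - 11/4) = R*(-19/4) = -19*R/4)
w(-4) + 262 = -19/4*(-4) + 262 = 19 + 262 = 281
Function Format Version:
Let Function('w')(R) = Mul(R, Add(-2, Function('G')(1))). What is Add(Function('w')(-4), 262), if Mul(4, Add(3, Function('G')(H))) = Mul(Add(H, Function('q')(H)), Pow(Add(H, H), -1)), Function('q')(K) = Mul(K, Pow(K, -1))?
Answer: 281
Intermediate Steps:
Function('q')(K) = 1
Function('G')(H) = Add(-3, Mul(Rational(1, 8), Pow(H, -1), Add(1, H))) (Function('G')(H) = Add(-3, Mul(Rational(1, 4), Mul(Add(H, 1), Pow(Add(H, H), -1)))) = Add(-3, Mul(Rational(1, 4), Mul(Add(1, H), Pow(Mul(2, H), -1)))) = Add(-3, Mul(Rational(1, 4), Mul(Add(1, H), Mul(Rational(1, 2), Pow(H, -1))))) = Add(-3, Mul(Rational(1, 4), Mul(Rational(1, 2), Pow(H, -1), Add(1, H)))) = Add(-3, Mul(Rational(1, 8), Pow(H, -1), Add(1, H))))
Function('w')(R) = Mul(Rational(-19, 4), R) (Function('w')(R) = Mul(R, Add(-2, Mul(Rational(1, 8), Pow(1, -1), Add(1, Mul(-23, 1))))) = Mul(R, Add(-2, Mul(Rational(1, 8), 1, Add(1, -23)))) = Mul(R, Add(-2, Mul(Rational(1, 8), 1, -22))) = Mul(R, Add(-2, Rational(-11, 4))) = Mul(R, Rational(-19, 4)) = Mul(Rational(-19, 4), R))
Add(Function('w')(-4), 262) = Add(Mul(Rational(-19, 4), -4), 262) = Add(19, 262) = 281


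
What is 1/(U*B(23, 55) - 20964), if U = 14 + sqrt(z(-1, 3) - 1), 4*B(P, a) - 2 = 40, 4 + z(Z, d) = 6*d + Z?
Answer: -771/16049858 - 7*sqrt(3)/144448722 ≈ -4.8122e-5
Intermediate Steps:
z(Z, d) = -4 + Z + 6*d (z(Z, d) = -4 + (6*d + Z) = -4 + (Z + 6*d) = -4 + Z + 6*d)
B(P, a) = 21/2 (B(P, a) = 1/2 + (1/4)*40 = 1/2 + 10 = 21/2)
U = 14 + 2*sqrt(3) (U = 14 + sqrt((-4 - 1 + 6*3) - 1) = 14 + sqrt((-4 - 1 + 18) - 1) = 14 + sqrt(13 - 1) = 14 + sqrt(12) = 14 + 2*sqrt(3) ≈ 17.464)
1/(U*B(23, 55) - 20964) = 1/((14 + 2*sqrt(3))*(21/2) - 20964) = 1/((147 + 21*sqrt(3)) - 20964) = 1/(-20817 + 21*sqrt(3))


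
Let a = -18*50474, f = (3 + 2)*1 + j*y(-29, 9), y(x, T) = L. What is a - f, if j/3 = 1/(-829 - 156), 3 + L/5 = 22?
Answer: -178981732/197 ≈ -9.0854e+5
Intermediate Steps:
L = 95 (L = -15 + 5*22 = -15 + 110 = 95)
y(x, T) = 95
j = -3/985 (j = 3/(-829 - 156) = 3/(-985) = 3*(-1/985) = -3/985 ≈ -0.0030457)
f = 928/197 (f = (3 + 2)*1 - 3/985*95 = 5*1 - 57/197 = 5 - 57/197 = 928/197 ≈ 4.7107)
a = -908532
a - f = -908532 - 1*928/197 = -908532 - 928/197 = -178981732/197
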